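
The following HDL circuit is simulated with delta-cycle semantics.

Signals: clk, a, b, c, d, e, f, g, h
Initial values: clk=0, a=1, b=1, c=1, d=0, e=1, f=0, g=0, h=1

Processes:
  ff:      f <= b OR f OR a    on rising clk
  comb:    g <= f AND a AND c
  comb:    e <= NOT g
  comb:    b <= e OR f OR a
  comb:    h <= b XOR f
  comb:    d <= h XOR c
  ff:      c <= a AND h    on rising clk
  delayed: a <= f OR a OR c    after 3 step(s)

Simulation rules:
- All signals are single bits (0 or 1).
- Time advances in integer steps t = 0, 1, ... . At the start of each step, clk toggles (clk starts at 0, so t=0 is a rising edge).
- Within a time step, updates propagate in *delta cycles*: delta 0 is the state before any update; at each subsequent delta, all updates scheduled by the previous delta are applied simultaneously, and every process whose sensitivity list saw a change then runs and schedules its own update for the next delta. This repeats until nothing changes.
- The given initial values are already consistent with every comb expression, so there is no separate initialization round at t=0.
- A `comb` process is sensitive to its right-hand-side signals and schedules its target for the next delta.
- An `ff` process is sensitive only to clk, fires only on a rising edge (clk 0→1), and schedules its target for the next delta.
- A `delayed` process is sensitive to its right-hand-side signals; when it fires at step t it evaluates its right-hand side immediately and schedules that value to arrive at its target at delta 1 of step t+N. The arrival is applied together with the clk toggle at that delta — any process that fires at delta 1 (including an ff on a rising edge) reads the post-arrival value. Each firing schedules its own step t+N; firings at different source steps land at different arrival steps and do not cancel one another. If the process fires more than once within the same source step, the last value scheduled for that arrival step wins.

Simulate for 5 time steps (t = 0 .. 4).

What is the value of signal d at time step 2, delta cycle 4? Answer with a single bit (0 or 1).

0

[bits: b,e,a,c,h,clk,g,d,f]
t=0: Δ0=111110000 Δ1=111111000 Δ2=111111001 Δ3=111101101 Δ4=101101111 | 4Δ
t=1: Δ0=101101111 Δ1=101100111 | 1Δ
t=2: Δ0=101100111 Δ1=101101111 Δ2=101001111 Δ3=101001001 Δ4=111001001 | 4Δ
t=3: Δ0=111001001 Δ1=111000001 | 1Δ
t=4: Δ0=111000001 Δ1=111001001 | 1Δ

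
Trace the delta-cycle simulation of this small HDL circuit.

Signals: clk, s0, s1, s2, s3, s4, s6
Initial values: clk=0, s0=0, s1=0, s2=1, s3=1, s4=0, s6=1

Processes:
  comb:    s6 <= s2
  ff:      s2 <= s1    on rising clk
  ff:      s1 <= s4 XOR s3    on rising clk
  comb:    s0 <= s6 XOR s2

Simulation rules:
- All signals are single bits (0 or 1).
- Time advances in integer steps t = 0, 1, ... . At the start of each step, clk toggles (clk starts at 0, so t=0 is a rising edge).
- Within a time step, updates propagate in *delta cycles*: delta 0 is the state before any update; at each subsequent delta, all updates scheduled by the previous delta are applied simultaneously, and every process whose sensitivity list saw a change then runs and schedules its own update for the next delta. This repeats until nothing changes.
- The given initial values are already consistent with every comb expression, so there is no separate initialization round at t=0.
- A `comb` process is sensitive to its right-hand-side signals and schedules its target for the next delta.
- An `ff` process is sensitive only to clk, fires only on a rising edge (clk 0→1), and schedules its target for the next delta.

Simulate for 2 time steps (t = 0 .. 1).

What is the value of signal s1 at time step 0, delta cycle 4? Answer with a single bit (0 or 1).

1

t0.Δ0 s0=0 s6=1 s2=1 s3=1 s4=0 s1=0 clk=0
t0.Δ1 s0=0 s6=1 s2=1 s3=1 s4=0 s1=0 clk=1
t0.Δ2 s0=0 s6=1 s2=0 s3=1 s4=0 s1=1 clk=1
t0.Δ3 s0=1 s6=0 s2=0 s3=1 s4=0 s1=1 clk=1
t0.Δ4 s0=0 s6=0 s2=0 s3=1 s4=0 s1=1 clk=1
t1.Δ0 s0=0 s6=0 s2=0 s3=1 s4=0 s1=1 clk=1
t1.Δ1 s0=0 s6=0 s2=0 s3=1 s4=0 s1=1 clk=0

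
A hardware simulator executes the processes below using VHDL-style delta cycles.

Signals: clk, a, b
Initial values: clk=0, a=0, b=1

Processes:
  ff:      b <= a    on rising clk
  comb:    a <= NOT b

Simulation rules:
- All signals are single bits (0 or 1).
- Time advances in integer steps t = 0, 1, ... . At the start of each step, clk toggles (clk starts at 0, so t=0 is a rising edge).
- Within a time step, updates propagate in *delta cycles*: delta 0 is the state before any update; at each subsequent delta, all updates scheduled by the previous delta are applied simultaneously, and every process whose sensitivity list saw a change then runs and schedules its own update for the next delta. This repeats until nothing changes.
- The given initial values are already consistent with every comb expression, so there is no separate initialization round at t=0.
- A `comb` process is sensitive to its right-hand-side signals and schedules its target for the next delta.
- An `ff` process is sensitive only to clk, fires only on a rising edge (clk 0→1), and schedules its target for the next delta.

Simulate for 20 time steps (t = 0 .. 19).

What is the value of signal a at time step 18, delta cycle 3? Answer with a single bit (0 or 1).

0

t=0 Δ0: clk=0 a=0 b=1
  Δ1: clk:0→1
  Δ2: b:1→0
  Δ3: a:0→1
  (3Δ to stable)
t=1 Δ0: clk=1 a=1 b=0
  Δ1: clk:1→0
  (1Δ to stable)
t=2 Δ0: clk=0 a=1 b=0
  Δ1: clk:0→1
  Δ2: b:0→1
  Δ3: a:1→0
  (3Δ to stable)
t=3 Δ0: clk=1 a=0 b=1
  Δ1: clk:1→0
  (1Δ to stable)
t=4 Δ0: clk=0 a=0 b=1
  Δ1: clk:0→1
  Δ2: b:1→0
  Δ3: a:0→1
  (3Δ to stable)
t=5 Δ0: clk=1 a=1 b=0
  Δ1: clk:1→0
  (1Δ to stable)
t=6 Δ0: clk=0 a=1 b=0
  Δ1: clk:0→1
  Δ2: b:0→1
  Δ3: a:1→0
  (3Δ to stable)
t=7 Δ0: clk=1 a=0 b=1
  Δ1: clk:1→0
  (1Δ to stable)
t=8 Δ0: clk=0 a=0 b=1
  Δ1: clk:0→1
  Δ2: b:1→0
  Δ3: a:0→1
  (3Δ to stable)
t=9 Δ0: clk=1 a=1 b=0
  Δ1: clk:1→0
  (1Δ to stable)
t=10 Δ0: clk=0 a=1 b=0
  Δ1: clk:0→1
  Δ2: b:0→1
  Δ3: a:1→0
  (3Δ to stable)
t=11 Δ0: clk=1 a=0 b=1
  Δ1: clk:1→0
  (1Δ to stable)
t=12 Δ0: clk=0 a=0 b=1
  Δ1: clk:0→1
  Δ2: b:1→0
  Δ3: a:0→1
  (3Δ to stable)
t=13 Δ0: clk=1 a=1 b=0
  Δ1: clk:1→0
  (1Δ to stable)
t=14 Δ0: clk=0 a=1 b=0
  Δ1: clk:0→1
  Δ2: b:0→1
  Δ3: a:1→0
  (3Δ to stable)
t=15 Δ0: clk=1 a=0 b=1
  Δ1: clk:1→0
  (1Δ to stable)
t=16 Δ0: clk=0 a=0 b=1
  Δ1: clk:0→1
  Δ2: b:1→0
  Δ3: a:0→1
  (3Δ to stable)
t=17 Δ0: clk=1 a=1 b=0
  Δ1: clk:1→0
  (1Δ to stable)
t=18 Δ0: clk=0 a=1 b=0
  Δ1: clk:0→1
  Δ2: b:0→1
  Δ3: a:1→0
  (3Δ to stable)
t=19 Δ0: clk=1 a=0 b=1
  Δ1: clk:1→0
  (1Δ to stable)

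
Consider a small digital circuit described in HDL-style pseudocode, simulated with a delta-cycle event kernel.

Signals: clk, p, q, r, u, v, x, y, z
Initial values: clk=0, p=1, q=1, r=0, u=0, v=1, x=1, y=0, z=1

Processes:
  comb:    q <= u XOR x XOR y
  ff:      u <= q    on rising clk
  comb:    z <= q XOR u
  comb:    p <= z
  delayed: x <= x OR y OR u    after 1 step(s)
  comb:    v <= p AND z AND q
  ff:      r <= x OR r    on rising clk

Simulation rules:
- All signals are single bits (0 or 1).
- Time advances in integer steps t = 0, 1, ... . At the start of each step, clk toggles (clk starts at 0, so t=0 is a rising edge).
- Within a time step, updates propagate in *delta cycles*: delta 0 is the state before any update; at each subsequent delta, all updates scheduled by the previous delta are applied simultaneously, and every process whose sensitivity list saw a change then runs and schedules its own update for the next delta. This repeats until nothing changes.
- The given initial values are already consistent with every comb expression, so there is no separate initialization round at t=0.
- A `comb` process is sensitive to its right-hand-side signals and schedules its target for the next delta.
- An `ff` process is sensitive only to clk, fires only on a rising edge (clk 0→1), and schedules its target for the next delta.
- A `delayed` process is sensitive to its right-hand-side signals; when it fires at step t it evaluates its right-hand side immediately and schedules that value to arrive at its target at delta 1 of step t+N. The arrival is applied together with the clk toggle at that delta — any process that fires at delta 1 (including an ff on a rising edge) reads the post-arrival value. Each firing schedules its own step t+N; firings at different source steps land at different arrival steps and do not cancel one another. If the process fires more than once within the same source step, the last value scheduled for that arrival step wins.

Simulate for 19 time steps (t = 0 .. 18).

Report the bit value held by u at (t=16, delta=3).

1

[bits: y,p,v,z,clk,q,r,u,x]
t=0: Δ0=011101001 Δ1=011111001 Δ2=011111111 Δ3=011010111 Δ4=000110111 Δ5=010110111 | 5Δ
t=1: Δ0=010110111 Δ1=010100111 | 1Δ
t=2: Δ0=010100111 Δ1=010110111 Δ2=010110101 Δ3=010011101 Δ4=000111101 Δ5=010111101 Δ6=011111101 | 6Δ
t=3: Δ0=011111101 Δ1=011101101 | 1Δ
t=4: Δ0=011101101 Δ1=011111101 Δ2=011111111 Δ3=011010111 Δ4=000110111 Δ5=010110111 | 5Δ
t=5: Δ0=010110111 Δ1=010100111 | 1Δ
t=6: Δ0=010100111 Δ1=010110111 Δ2=010110101 Δ3=010011101 Δ4=000111101 Δ5=010111101 Δ6=011111101 | 6Δ
t=7: Δ0=011111101 Δ1=011101101 | 1Δ
t=8: Δ0=011101101 Δ1=011111101 Δ2=011111111 Δ3=011010111 Δ4=000110111 Δ5=010110111 | 5Δ
t=9: Δ0=010110111 Δ1=010100111 | 1Δ
t=10: Δ0=010100111 Δ1=010110111 Δ2=010110101 Δ3=010011101 Δ4=000111101 Δ5=010111101 Δ6=011111101 | 6Δ
t=11: Δ0=011111101 Δ1=011101101 | 1Δ
t=12: Δ0=011101101 Δ1=011111101 Δ2=011111111 Δ3=011010111 Δ4=000110111 Δ5=010110111 | 5Δ
t=13: Δ0=010110111 Δ1=010100111 | 1Δ
t=14: Δ0=010100111 Δ1=010110111 Δ2=010110101 Δ3=010011101 Δ4=000111101 Δ5=010111101 Δ6=011111101 | 6Δ
t=15: Δ0=011111101 Δ1=011101101 | 1Δ
t=16: Δ0=011101101 Δ1=011111101 Δ2=011111111 Δ3=011010111 Δ4=000110111 Δ5=010110111 | 5Δ
t=17: Δ0=010110111 Δ1=010100111 | 1Δ
t=18: Δ0=010100111 Δ1=010110111 Δ2=010110101 Δ3=010011101 Δ4=000111101 Δ5=010111101 Δ6=011111101 | 6Δ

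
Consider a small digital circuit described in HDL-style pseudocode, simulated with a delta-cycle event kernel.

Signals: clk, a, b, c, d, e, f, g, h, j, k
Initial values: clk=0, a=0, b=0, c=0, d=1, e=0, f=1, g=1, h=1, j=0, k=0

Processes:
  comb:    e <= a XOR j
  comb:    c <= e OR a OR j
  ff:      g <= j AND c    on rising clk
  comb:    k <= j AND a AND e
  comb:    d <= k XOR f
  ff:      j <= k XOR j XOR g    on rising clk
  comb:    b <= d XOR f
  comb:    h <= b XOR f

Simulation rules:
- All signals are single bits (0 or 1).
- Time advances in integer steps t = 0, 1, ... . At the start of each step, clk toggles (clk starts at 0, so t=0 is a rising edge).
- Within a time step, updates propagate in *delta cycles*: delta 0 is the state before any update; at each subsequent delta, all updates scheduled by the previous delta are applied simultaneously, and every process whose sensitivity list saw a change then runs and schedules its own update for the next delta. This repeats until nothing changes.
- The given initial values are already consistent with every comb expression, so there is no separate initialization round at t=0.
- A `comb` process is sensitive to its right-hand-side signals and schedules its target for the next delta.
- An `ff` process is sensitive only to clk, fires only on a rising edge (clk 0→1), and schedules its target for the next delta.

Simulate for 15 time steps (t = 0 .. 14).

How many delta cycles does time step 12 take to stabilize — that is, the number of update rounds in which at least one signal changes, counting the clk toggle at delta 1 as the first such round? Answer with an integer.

3

t0.Δ0 k=0 b=0 e=0 c=0 f=1 d=1 j=0 g=1 h=1 a=0 clk=0
t0.Δ1 k=0 b=0 e=0 c=0 f=1 d=1 j=0 g=1 h=1 a=0 clk=1
t0.Δ2 k=0 b=0 e=0 c=0 f=1 d=1 j=1 g=0 h=1 a=0 clk=1
t0.Δ3 k=0 b=0 e=1 c=1 f=1 d=1 j=1 g=0 h=1 a=0 clk=1
t1.Δ0 k=0 b=0 e=1 c=1 f=1 d=1 j=1 g=0 h=1 a=0 clk=1
t1.Δ1 k=0 b=0 e=1 c=1 f=1 d=1 j=1 g=0 h=1 a=0 clk=0
t2.Δ0 k=0 b=0 e=1 c=1 f=1 d=1 j=1 g=0 h=1 a=0 clk=0
t2.Δ1 k=0 b=0 e=1 c=1 f=1 d=1 j=1 g=0 h=1 a=0 clk=1
t2.Δ2 k=0 b=0 e=1 c=1 f=1 d=1 j=1 g=1 h=1 a=0 clk=1
t3.Δ0 k=0 b=0 e=1 c=1 f=1 d=1 j=1 g=1 h=1 a=0 clk=1
t3.Δ1 k=0 b=0 e=1 c=1 f=1 d=1 j=1 g=1 h=1 a=0 clk=0
t4.Δ0 k=0 b=0 e=1 c=1 f=1 d=1 j=1 g=1 h=1 a=0 clk=0
t4.Δ1 k=0 b=0 e=1 c=1 f=1 d=1 j=1 g=1 h=1 a=0 clk=1
t4.Δ2 k=0 b=0 e=1 c=1 f=1 d=1 j=0 g=1 h=1 a=0 clk=1
t4.Δ3 k=0 b=0 e=0 c=1 f=1 d=1 j=0 g=1 h=1 a=0 clk=1
t4.Δ4 k=0 b=0 e=0 c=0 f=1 d=1 j=0 g=1 h=1 a=0 clk=1
t5.Δ0 k=0 b=0 e=0 c=0 f=1 d=1 j=0 g=1 h=1 a=0 clk=1
t5.Δ1 k=0 b=0 e=0 c=0 f=1 d=1 j=0 g=1 h=1 a=0 clk=0
t6.Δ0 k=0 b=0 e=0 c=0 f=1 d=1 j=0 g=1 h=1 a=0 clk=0
t6.Δ1 k=0 b=0 e=0 c=0 f=1 d=1 j=0 g=1 h=1 a=0 clk=1
t6.Δ2 k=0 b=0 e=0 c=0 f=1 d=1 j=1 g=0 h=1 a=0 clk=1
t6.Δ3 k=0 b=0 e=1 c=1 f=1 d=1 j=1 g=0 h=1 a=0 clk=1
t7.Δ0 k=0 b=0 e=1 c=1 f=1 d=1 j=1 g=0 h=1 a=0 clk=1
t7.Δ1 k=0 b=0 e=1 c=1 f=1 d=1 j=1 g=0 h=1 a=0 clk=0
t8.Δ0 k=0 b=0 e=1 c=1 f=1 d=1 j=1 g=0 h=1 a=0 clk=0
t8.Δ1 k=0 b=0 e=1 c=1 f=1 d=1 j=1 g=0 h=1 a=0 clk=1
t8.Δ2 k=0 b=0 e=1 c=1 f=1 d=1 j=1 g=1 h=1 a=0 clk=1
t9.Δ0 k=0 b=0 e=1 c=1 f=1 d=1 j=1 g=1 h=1 a=0 clk=1
t9.Δ1 k=0 b=0 e=1 c=1 f=1 d=1 j=1 g=1 h=1 a=0 clk=0
t10.Δ0 k=0 b=0 e=1 c=1 f=1 d=1 j=1 g=1 h=1 a=0 clk=0
t10.Δ1 k=0 b=0 e=1 c=1 f=1 d=1 j=1 g=1 h=1 a=0 clk=1
t10.Δ2 k=0 b=0 e=1 c=1 f=1 d=1 j=0 g=1 h=1 a=0 clk=1
t10.Δ3 k=0 b=0 e=0 c=1 f=1 d=1 j=0 g=1 h=1 a=0 clk=1
t10.Δ4 k=0 b=0 e=0 c=0 f=1 d=1 j=0 g=1 h=1 a=0 clk=1
t11.Δ0 k=0 b=0 e=0 c=0 f=1 d=1 j=0 g=1 h=1 a=0 clk=1
t11.Δ1 k=0 b=0 e=0 c=0 f=1 d=1 j=0 g=1 h=1 a=0 clk=0
t12.Δ0 k=0 b=0 e=0 c=0 f=1 d=1 j=0 g=1 h=1 a=0 clk=0
t12.Δ1 k=0 b=0 e=0 c=0 f=1 d=1 j=0 g=1 h=1 a=0 clk=1
t12.Δ2 k=0 b=0 e=0 c=0 f=1 d=1 j=1 g=0 h=1 a=0 clk=1
t12.Δ3 k=0 b=0 e=1 c=1 f=1 d=1 j=1 g=0 h=1 a=0 clk=1
t13.Δ0 k=0 b=0 e=1 c=1 f=1 d=1 j=1 g=0 h=1 a=0 clk=1
t13.Δ1 k=0 b=0 e=1 c=1 f=1 d=1 j=1 g=0 h=1 a=0 clk=0
t14.Δ0 k=0 b=0 e=1 c=1 f=1 d=1 j=1 g=0 h=1 a=0 clk=0
t14.Δ1 k=0 b=0 e=1 c=1 f=1 d=1 j=1 g=0 h=1 a=0 clk=1
t14.Δ2 k=0 b=0 e=1 c=1 f=1 d=1 j=1 g=1 h=1 a=0 clk=1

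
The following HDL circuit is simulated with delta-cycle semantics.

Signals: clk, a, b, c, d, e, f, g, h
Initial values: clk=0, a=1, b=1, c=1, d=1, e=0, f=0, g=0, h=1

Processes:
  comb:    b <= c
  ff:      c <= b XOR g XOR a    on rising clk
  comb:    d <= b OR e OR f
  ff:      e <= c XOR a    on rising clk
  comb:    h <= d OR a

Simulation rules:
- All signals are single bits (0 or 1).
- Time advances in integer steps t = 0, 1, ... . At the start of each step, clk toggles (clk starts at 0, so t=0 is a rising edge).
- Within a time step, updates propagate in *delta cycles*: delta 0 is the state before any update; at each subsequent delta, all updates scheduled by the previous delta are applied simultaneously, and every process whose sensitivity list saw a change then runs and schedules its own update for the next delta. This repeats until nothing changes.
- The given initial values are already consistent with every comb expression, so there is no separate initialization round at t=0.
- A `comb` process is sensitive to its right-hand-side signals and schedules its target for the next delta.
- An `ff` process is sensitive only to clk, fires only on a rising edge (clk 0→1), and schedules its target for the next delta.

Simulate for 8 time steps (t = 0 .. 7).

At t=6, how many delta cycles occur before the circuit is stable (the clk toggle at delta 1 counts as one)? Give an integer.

[bits: f,g,h,d,b,clk,e,a,c]
t=0: Δ0=001110011 Δ1=001111011 Δ2=001111010 Δ3=001101010 Δ4=001001010 | 4Δ
t=1: Δ0=001001010 Δ1=001000010 | 1Δ
t=2: Δ0=001000010 Δ1=001001010 Δ2=001001111 Δ3=001111111 | 3Δ
t=3: Δ0=001111111 Δ1=001110111 | 1Δ
t=4: Δ0=001110111 Δ1=001111111 Δ2=001111010 Δ3=001101010 Δ4=001001010 | 4Δ
t=5: Δ0=001001010 Δ1=001000010 | 1Δ
t=6: Δ0=001000010 Δ1=001001010 Δ2=001001111 Δ3=001111111 | 3Δ
t=7: Δ0=001111111 Δ1=001110111 | 1Δ

3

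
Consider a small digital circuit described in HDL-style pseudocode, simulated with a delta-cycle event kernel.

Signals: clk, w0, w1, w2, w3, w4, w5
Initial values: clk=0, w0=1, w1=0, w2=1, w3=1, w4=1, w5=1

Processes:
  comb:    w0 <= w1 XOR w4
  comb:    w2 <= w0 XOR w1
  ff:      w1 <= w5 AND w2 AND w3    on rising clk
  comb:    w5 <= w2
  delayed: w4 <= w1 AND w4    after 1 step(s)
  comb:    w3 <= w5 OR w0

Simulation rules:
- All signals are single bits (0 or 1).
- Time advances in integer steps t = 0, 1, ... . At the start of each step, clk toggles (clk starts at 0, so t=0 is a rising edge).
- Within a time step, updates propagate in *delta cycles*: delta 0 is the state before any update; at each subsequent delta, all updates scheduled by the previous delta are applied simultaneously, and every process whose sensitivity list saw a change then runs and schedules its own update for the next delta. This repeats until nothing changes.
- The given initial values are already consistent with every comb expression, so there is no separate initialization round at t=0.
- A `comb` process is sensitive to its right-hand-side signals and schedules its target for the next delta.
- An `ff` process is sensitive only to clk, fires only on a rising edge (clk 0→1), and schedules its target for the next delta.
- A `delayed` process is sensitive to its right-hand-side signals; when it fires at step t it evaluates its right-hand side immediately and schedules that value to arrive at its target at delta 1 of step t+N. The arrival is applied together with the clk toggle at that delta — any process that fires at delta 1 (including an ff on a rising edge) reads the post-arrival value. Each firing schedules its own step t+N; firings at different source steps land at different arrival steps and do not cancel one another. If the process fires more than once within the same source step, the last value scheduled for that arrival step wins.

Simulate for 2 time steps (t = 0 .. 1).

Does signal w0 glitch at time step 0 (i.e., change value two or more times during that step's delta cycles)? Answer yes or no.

[bits: w4,w1,w0,w3,w5,clk,w2]
t=0: Δ0=1011101 Δ1=1011111 Δ2=1111111 Δ3=1101110 Δ4=1101011 Δ5=1100111 Δ6=1101111 | 6Δ
t=1: Δ0=1101111 Δ1=1101101 | 1Δ

no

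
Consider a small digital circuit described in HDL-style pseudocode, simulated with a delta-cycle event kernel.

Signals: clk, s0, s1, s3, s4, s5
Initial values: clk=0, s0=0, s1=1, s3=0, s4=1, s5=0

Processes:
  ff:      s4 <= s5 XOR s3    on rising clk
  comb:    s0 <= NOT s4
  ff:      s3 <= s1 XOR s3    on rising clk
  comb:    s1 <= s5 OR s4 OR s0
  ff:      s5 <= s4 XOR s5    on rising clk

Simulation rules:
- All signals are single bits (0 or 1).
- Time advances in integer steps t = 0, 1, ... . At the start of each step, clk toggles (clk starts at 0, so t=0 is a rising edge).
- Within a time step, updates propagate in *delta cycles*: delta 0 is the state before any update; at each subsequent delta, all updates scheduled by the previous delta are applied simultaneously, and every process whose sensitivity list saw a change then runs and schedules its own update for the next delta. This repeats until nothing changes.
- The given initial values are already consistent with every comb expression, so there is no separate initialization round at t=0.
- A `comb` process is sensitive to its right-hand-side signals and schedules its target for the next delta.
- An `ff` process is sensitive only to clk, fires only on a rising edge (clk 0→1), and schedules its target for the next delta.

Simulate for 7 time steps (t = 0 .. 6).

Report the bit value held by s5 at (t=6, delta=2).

0

t0.Δ0 s5=0 s1=1 s4=1 s3=0 s0=0 clk=0
t0.Δ1 s5=0 s1=1 s4=1 s3=0 s0=0 clk=1
t0.Δ2 s5=1 s1=1 s4=0 s3=1 s0=0 clk=1
t0.Δ3 s5=1 s1=1 s4=0 s3=1 s0=1 clk=1
t1.Δ0 s5=1 s1=1 s4=0 s3=1 s0=1 clk=1
t1.Δ1 s5=1 s1=1 s4=0 s3=1 s0=1 clk=0
t2.Δ0 s5=1 s1=1 s4=0 s3=1 s0=1 clk=0
t2.Δ1 s5=1 s1=1 s4=0 s3=1 s0=1 clk=1
t2.Δ2 s5=1 s1=1 s4=0 s3=0 s0=1 clk=1
t3.Δ0 s5=1 s1=1 s4=0 s3=0 s0=1 clk=1
t3.Δ1 s5=1 s1=1 s4=0 s3=0 s0=1 clk=0
t4.Δ0 s5=1 s1=1 s4=0 s3=0 s0=1 clk=0
t4.Δ1 s5=1 s1=1 s4=0 s3=0 s0=1 clk=1
t4.Δ2 s5=1 s1=1 s4=1 s3=1 s0=1 clk=1
t4.Δ3 s5=1 s1=1 s4=1 s3=1 s0=0 clk=1
t5.Δ0 s5=1 s1=1 s4=1 s3=1 s0=0 clk=1
t5.Δ1 s5=1 s1=1 s4=1 s3=1 s0=0 clk=0
t6.Δ0 s5=1 s1=1 s4=1 s3=1 s0=0 clk=0
t6.Δ1 s5=1 s1=1 s4=1 s3=1 s0=0 clk=1
t6.Δ2 s5=0 s1=1 s4=0 s3=0 s0=0 clk=1
t6.Δ3 s5=0 s1=0 s4=0 s3=0 s0=1 clk=1
t6.Δ4 s5=0 s1=1 s4=0 s3=0 s0=1 clk=1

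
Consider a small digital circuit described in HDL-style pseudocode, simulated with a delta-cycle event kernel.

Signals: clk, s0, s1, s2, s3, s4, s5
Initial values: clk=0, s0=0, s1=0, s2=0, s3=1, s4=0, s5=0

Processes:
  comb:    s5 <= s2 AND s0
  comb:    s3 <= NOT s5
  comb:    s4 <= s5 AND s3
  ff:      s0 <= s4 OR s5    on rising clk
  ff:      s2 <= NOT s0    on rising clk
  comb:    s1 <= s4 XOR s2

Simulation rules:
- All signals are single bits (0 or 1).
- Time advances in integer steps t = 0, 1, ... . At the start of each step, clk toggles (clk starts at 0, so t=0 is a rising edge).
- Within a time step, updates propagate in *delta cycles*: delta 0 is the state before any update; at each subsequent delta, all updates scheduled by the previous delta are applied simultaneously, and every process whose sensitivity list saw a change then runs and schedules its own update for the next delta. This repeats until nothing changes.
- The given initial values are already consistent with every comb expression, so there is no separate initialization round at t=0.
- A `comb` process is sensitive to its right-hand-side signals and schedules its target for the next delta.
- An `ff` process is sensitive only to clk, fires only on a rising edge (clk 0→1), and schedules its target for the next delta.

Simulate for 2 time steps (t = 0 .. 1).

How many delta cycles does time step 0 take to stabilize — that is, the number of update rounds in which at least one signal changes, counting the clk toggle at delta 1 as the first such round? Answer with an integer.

t0.Δ0 s2=0 s5=0 s4=0 s3=1 clk=0 s1=0 s0=0
t0.Δ1 s2=0 s5=0 s4=0 s3=1 clk=1 s1=0 s0=0
t0.Δ2 s2=1 s5=0 s4=0 s3=1 clk=1 s1=0 s0=0
t0.Δ3 s2=1 s5=0 s4=0 s3=1 clk=1 s1=1 s0=0
t1.Δ0 s2=1 s5=0 s4=0 s3=1 clk=1 s1=1 s0=0
t1.Δ1 s2=1 s5=0 s4=0 s3=1 clk=0 s1=1 s0=0

3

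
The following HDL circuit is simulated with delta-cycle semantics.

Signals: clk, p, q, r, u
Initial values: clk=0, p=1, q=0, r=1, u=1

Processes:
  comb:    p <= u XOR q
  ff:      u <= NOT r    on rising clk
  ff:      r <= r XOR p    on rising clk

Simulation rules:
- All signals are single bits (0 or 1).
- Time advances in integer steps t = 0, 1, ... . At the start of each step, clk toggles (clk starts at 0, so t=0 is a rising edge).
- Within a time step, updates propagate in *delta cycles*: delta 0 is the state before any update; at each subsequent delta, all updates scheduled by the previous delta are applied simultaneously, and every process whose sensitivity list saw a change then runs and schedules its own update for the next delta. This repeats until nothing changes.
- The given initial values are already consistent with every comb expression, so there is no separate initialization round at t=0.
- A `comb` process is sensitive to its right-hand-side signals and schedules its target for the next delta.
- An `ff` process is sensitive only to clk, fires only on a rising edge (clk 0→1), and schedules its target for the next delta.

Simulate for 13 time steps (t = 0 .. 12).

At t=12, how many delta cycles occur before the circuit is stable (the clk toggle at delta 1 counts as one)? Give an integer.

t=0 Δ0: p=1 clk=0 q=0 u=1 r=1
  Δ1: clk:0→1
  Δ2: u:1→0, r:1→0
  Δ3: p:1→0
  (3Δ to stable)
t=1 Δ0: p=0 clk=1 q=0 u=0 r=0
  Δ1: clk:1→0
  (1Δ to stable)
t=2 Δ0: p=0 clk=0 q=0 u=0 r=0
  Δ1: clk:0→1
  Δ2: u:0→1
  Δ3: p:0→1
  (3Δ to stable)
t=3 Δ0: p=1 clk=1 q=0 u=1 r=0
  Δ1: clk:1→0
  (1Δ to stable)
t=4 Δ0: p=1 clk=0 q=0 u=1 r=0
  Δ1: clk:0→1
  Δ2: r:0→1
  (2Δ to stable)
t=5 Δ0: p=1 clk=1 q=0 u=1 r=1
  Δ1: clk:1→0
  (1Δ to stable)
t=6 Δ0: p=1 clk=0 q=0 u=1 r=1
  Δ1: clk:0→1
  Δ2: u:1→0, r:1→0
  Δ3: p:1→0
  (3Δ to stable)
t=7 Δ0: p=0 clk=1 q=0 u=0 r=0
  Δ1: clk:1→0
  (1Δ to stable)
t=8 Δ0: p=0 clk=0 q=0 u=0 r=0
  Δ1: clk:0→1
  Δ2: u:0→1
  Δ3: p:0→1
  (3Δ to stable)
t=9 Δ0: p=1 clk=1 q=0 u=1 r=0
  Δ1: clk:1→0
  (1Δ to stable)
t=10 Δ0: p=1 clk=0 q=0 u=1 r=0
  Δ1: clk:0→1
  Δ2: r:0→1
  (2Δ to stable)
t=11 Δ0: p=1 clk=1 q=0 u=1 r=1
  Δ1: clk:1→0
  (1Δ to stable)
t=12 Δ0: p=1 clk=0 q=0 u=1 r=1
  Δ1: clk:0→1
  Δ2: u:1→0, r:1→0
  Δ3: p:1→0
  (3Δ to stable)

3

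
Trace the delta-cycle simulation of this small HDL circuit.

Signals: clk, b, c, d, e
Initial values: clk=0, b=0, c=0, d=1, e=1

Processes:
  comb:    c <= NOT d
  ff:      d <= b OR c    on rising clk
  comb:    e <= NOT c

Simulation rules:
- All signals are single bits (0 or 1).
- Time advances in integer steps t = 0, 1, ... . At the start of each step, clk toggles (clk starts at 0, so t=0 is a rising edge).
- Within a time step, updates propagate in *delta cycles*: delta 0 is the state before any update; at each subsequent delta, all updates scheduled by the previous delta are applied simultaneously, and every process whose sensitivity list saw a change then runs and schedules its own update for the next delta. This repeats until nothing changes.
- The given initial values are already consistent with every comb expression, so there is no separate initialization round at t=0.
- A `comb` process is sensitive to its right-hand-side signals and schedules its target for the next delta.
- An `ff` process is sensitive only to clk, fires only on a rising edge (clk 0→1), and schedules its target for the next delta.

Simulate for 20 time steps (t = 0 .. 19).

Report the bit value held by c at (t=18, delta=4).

0

[bits: c,clk,b,e,d]
t=0: Δ0=00011 Δ1=01011 Δ2=01010 Δ3=11010 Δ4=11000 | 4Δ
t=1: Δ0=11000 Δ1=10000 | 1Δ
t=2: Δ0=10000 Δ1=11000 Δ2=11001 Δ3=01001 Δ4=01011 | 4Δ
t=3: Δ0=01011 Δ1=00011 | 1Δ
t=4: Δ0=00011 Δ1=01011 Δ2=01010 Δ3=11010 Δ4=11000 | 4Δ
t=5: Δ0=11000 Δ1=10000 | 1Δ
t=6: Δ0=10000 Δ1=11000 Δ2=11001 Δ3=01001 Δ4=01011 | 4Δ
t=7: Δ0=01011 Δ1=00011 | 1Δ
t=8: Δ0=00011 Δ1=01011 Δ2=01010 Δ3=11010 Δ4=11000 | 4Δ
t=9: Δ0=11000 Δ1=10000 | 1Δ
t=10: Δ0=10000 Δ1=11000 Δ2=11001 Δ3=01001 Δ4=01011 | 4Δ
t=11: Δ0=01011 Δ1=00011 | 1Δ
t=12: Δ0=00011 Δ1=01011 Δ2=01010 Δ3=11010 Δ4=11000 | 4Δ
t=13: Δ0=11000 Δ1=10000 | 1Δ
t=14: Δ0=10000 Δ1=11000 Δ2=11001 Δ3=01001 Δ4=01011 | 4Δ
t=15: Δ0=01011 Δ1=00011 | 1Δ
t=16: Δ0=00011 Δ1=01011 Δ2=01010 Δ3=11010 Δ4=11000 | 4Δ
t=17: Δ0=11000 Δ1=10000 | 1Δ
t=18: Δ0=10000 Δ1=11000 Δ2=11001 Δ3=01001 Δ4=01011 | 4Δ
t=19: Δ0=01011 Δ1=00011 | 1Δ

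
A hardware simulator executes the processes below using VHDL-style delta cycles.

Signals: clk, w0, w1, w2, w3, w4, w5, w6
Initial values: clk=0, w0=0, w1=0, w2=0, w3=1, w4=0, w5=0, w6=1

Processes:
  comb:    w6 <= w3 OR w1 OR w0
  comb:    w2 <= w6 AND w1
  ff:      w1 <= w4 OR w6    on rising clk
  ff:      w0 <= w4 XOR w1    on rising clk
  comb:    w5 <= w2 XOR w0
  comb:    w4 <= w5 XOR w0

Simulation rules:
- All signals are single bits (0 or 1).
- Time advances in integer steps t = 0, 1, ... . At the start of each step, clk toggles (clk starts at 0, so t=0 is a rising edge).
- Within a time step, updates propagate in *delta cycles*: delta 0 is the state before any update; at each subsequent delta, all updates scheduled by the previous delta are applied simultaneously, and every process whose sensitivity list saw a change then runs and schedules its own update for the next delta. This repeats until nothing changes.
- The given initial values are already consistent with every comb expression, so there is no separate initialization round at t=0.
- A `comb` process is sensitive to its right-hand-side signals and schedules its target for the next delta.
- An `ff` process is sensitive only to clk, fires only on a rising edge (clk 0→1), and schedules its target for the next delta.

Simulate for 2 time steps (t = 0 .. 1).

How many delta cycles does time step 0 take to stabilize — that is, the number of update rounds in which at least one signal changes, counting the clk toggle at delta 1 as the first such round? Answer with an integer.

5

t0.Δ0 w3=1 w4=0 w0=0 w6=1 w2=0 w1=0 w5=0 clk=0
t0.Δ1 w3=1 w4=0 w0=0 w6=1 w2=0 w1=0 w5=0 clk=1
t0.Δ2 w3=1 w4=0 w0=0 w6=1 w2=0 w1=1 w5=0 clk=1
t0.Δ3 w3=1 w4=0 w0=0 w6=1 w2=1 w1=1 w5=0 clk=1
t0.Δ4 w3=1 w4=0 w0=0 w6=1 w2=1 w1=1 w5=1 clk=1
t0.Δ5 w3=1 w4=1 w0=0 w6=1 w2=1 w1=1 w5=1 clk=1
t1.Δ0 w3=1 w4=1 w0=0 w6=1 w2=1 w1=1 w5=1 clk=1
t1.Δ1 w3=1 w4=1 w0=0 w6=1 w2=1 w1=1 w5=1 clk=0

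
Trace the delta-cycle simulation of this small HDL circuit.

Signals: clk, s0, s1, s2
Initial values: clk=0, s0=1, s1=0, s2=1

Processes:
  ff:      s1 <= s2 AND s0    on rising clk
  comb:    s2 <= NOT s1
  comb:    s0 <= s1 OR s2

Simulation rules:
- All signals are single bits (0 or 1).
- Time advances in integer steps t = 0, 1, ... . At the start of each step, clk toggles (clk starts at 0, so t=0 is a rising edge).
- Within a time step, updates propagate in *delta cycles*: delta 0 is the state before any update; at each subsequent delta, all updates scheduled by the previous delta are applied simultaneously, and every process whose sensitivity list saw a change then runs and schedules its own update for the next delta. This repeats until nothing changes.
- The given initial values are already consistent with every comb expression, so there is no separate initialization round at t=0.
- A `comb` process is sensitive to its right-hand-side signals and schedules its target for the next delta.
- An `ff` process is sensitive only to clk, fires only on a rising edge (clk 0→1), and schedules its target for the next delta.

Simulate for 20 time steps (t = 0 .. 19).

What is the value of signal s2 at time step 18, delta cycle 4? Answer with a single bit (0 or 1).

1

[bits: s2,s0,s1,clk]
t=0: Δ0=1100 Δ1=1101 Δ2=1111 Δ3=0111 | 3Δ
t=1: Δ0=0111 Δ1=0110 | 1Δ
t=2: Δ0=0110 Δ1=0111 Δ2=0101 Δ3=1001 Δ4=1101 | 4Δ
t=3: Δ0=1101 Δ1=1100 | 1Δ
t=4: Δ0=1100 Δ1=1101 Δ2=1111 Δ3=0111 | 3Δ
t=5: Δ0=0111 Δ1=0110 | 1Δ
t=6: Δ0=0110 Δ1=0111 Δ2=0101 Δ3=1001 Δ4=1101 | 4Δ
t=7: Δ0=1101 Δ1=1100 | 1Δ
t=8: Δ0=1100 Δ1=1101 Δ2=1111 Δ3=0111 | 3Δ
t=9: Δ0=0111 Δ1=0110 | 1Δ
t=10: Δ0=0110 Δ1=0111 Δ2=0101 Δ3=1001 Δ4=1101 | 4Δ
t=11: Δ0=1101 Δ1=1100 | 1Δ
t=12: Δ0=1100 Δ1=1101 Δ2=1111 Δ3=0111 | 3Δ
t=13: Δ0=0111 Δ1=0110 | 1Δ
t=14: Δ0=0110 Δ1=0111 Δ2=0101 Δ3=1001 Δ4=1101 | 4Δ
t=15: Δ0=1101 Δ1=1100 | 1Δ
t=16: Δ0=1100 Δ1=1101 Δ2=1111 Δ3=0111 | 3Δ
t=17: Δ0=0111 Δ1=0110 | 1Δ
t=18: Δ0=0110 Δ1=0111 Δ2=0101 Δ3=1001 Δ4=1101 | 4Δ
t=19: Δ0=1101 Δ1=1100 | 1Δ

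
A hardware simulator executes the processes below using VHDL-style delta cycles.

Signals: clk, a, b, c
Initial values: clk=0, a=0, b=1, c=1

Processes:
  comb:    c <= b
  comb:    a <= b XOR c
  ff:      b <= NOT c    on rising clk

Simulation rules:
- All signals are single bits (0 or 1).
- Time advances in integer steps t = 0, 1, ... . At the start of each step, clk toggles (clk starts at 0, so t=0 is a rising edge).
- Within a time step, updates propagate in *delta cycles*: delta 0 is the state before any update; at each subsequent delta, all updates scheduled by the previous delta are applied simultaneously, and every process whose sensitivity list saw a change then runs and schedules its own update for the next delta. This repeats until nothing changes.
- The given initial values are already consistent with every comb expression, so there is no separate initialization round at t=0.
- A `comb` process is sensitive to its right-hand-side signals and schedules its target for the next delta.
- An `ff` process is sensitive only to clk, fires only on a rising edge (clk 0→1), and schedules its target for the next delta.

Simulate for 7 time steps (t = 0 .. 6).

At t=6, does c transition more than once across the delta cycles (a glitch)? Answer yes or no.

no

[bits: a,clk,b,c]
t=0: Δ0=0011 Δ1=0111 Δ2=0101 Δ3=1100 Δ4=0100 | 4Δ
t=1: Δ0=0100 Δ1=0000 | 1Δ
t=2: Δ0=0000 Δ1=0100 Δ2=0110 Δ3=1111 Δ4=0111 | 4Δ
t=3: Δ0=0111 Δ1=0011 | 1Δ
t=4: Δ0=0011 Δ1=0111 Δ2=0101 Δ3=1100 Δ4=0100 | 4Δ
t=5: Δ0=0100 Δ1=0000 | 1Δ
t=6: Δ0=0000 Δ1=0100 Δ2=0110 Δ3=1111 Δ4=0111 | 4Δ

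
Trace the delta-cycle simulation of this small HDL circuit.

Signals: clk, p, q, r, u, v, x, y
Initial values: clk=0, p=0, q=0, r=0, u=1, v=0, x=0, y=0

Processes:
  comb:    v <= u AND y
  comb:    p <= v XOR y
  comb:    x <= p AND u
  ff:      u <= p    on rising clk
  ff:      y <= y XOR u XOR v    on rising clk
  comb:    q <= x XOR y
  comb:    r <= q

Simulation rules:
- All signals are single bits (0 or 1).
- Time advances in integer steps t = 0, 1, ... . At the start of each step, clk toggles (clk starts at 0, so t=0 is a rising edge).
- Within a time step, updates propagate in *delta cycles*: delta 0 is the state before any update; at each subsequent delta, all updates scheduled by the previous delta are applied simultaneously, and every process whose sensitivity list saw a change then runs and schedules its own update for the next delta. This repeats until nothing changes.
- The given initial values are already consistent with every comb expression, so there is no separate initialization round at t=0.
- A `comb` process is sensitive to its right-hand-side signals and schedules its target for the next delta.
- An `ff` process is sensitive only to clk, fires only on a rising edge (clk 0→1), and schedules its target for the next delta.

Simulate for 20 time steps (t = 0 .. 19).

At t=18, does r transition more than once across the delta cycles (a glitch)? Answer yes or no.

yes

t=0 Δ0: y=0 x=0 p=0 clk=0 q=0 r=0 u=1 v=0
  Δ1: clk:0→1
  Δ2: y:0→1, u:1→0
  Δ3: p:0→1, q:0→1
  Δ4: r:0→1
  (4Δ to stable)
t=1 Δ0: y=1 x=0 p=1 clk=1 q=1 r=1 u=0 v=0
  Δ1: clk:1→0
  (1Δ to stable)
t=2 Δ0: y=1 x=0 p=1 clk=0 q=1 r=1 u=0 v=0
  Δ1: clk:0→1
  Δ2: u:0→1
  Δ3: x:0→1, v:0→1
  Δ4: p:1→0, q:1→0
  Δ5: x:1→0, r:1→0
  Δ6: q:0→1
  Δ7: r:0→1
  (7Δ to stable)
t=3 Δ0: y=1 x=0 p=0 clk=1 q=1 r=1 u=1 v=1
  Δ1: clk:1→0
  (1Δ to stable)
t=4 Δ0: y=1 x=0 p=0 clk=0 q=1 r=1 u=1 v=1
  Δ1: clk:0→1
  Δ2: u:1→0
  Δ3: v:1→0
  Δ4: p:0→1
  (4Δ to stable)
t=5 Δ0: y=1 x=0 p=1 clk=1 q=1 r=1 u=0 v=0
  Δ1: clk:1→0
  (1Δ to stable)
t=6 Δ0: y=1 x=0 p=1 clk=0 q=1 r=1 u=0 v=0
  Δ1: clk:0→1
  Δ2: u:0→1
  Δ3: x:0→1, v:0→1
  Δ4: p:1→0, q:1→0
  Δ5: x:1→0, r:1→0
  Δ6: q:0→1
  Δ7: r:0→1
  (7Δ to stable)
t=7 Δ0: y=1 x=0 p=0 clk=1 q=1 r=1 u=1 v=1
  Δ1: clk:1→0
  (1Δ to stable)
t=8 Δ0: y=1 x=0 p=0 clk=0 q=1 r=1 u=1 v=1
  Δ1: clk:0→1
  Δ2: u:1→0
  Δ3: v:1→0
  Δ4: p:0→1
  (4Δ to stable)
t=9 Δ0: y=1 x=0 p=1 clk=1 q=1 r=1 u=0 v=0
  Δ1: clk:1→0
  (1Δ to stable)
t=10 Δ0: y=1 x=0 p=1 clk=0 q=1 r=1 u=0 v=0
  Δ1: clk:0→1
  Δ2: u:0→1
  Δ3: x:0→1, v:0→1
  Δ4: p:1→0, q:1→0
  Δ5: x:1→0, r:1→0
  Δ6: q:0→1
  Δ7: r:0→1
  (7Δ to stable)
t=11 Δ0: y=1 x=0 p=0 clk=1 q=1 r=1 u=1 v=1
  Δ1: clk:1→0
  (1Δ to stable)
t=12 Δ0: y=1 x=0 p=0 clk=0 q=1 r=1 u=1 v=1
  Δ1: clk:0→1
  Δ2: u:1→0
  Δ3: v:1→0
  Δ4: p:0→1
  (4Δ to stable)
t=13 Δ0: y=1 x=0 p=1 clk=1 q=1 r=1 u=0 v=0
  Δ1: clk:1→0
  (1Δ to stable)
t=14 Δ0: y=1 x=0 p=1 clk=0 q=1 r=1 u=0 v=0
  Δ1: clk:0→1
  Δ2: u:0→1
  Δ3: x:0→1, v:0→1
  Δ4: p:1→0, q:1→0
  Δ5: x:1→0, r:1→0
  Δ6: q:0→1
  Δ7: r:0→1
  (7Δ to stable)
t=15 Δ0: y=1 x=0 p=0 clk=1 q=1 r=1 u=1 v=1
  Δ1: clk:1→0
  (1Δ to stable)
t=16 Δ0: y=1 x=0 p=0 clk=0 q=1 r=1 u=1 v=1
  Δ1: clk:0→1
  Δ2: u:1→0
  Δ3: v:1→0
  Δ4: p:0→1
  (4Δ to stable)
t=17 Δ0: y=1 x=0 p=1 clk=1 q=1 r=1 u=0 v=0
  Δ1: clk:1→0
  (1Δ to stable)
t=18 Δ0: y=1 x=0 p=1 clk=0 q=1 r=1 u=0 v=0
  Δ1: clk:0→1
  Δ2: u:0→1
  Δ3: x:0→1, v:0→1
  Δ4: p:1→0, q:1→0
  Δ5: x:1→0, r:1→0
  Δ6: q:0→1
  Δ7: r:0→1
  (7Δ to stable)
t=19 Δ0: y=1 x=0 p=0 clk=1 q=1 r=1 u=1 v=1
  Δ1: clk:1→0
  (1Δ to stable)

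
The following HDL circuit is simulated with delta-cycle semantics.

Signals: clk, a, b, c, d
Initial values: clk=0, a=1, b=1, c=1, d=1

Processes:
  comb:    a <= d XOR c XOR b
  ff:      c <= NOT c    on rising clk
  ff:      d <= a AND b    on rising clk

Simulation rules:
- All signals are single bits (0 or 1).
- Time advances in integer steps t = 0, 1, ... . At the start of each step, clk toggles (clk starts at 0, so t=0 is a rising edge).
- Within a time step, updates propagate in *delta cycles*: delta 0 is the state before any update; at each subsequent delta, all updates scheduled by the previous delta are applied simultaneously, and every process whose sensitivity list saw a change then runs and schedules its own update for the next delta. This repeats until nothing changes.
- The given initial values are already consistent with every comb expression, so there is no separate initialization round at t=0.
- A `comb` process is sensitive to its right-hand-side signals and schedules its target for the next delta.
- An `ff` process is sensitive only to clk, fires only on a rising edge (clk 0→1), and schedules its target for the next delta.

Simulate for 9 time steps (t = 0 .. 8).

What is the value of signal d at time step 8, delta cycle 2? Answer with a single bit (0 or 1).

[bits: c,b,d,clk,a]
t=0: Δ0=11101 Δ1=11111 Δ2=01111 Δ3=01110 | 3Δ
t=1: Δ0=01110 Δ1=01100 | 1Δ
t=2: Δ0=01100 Δ1=01110 Δ2=11010 | 2Δ
t=3: Δ0=11010 Δ1=11000 | 1Δ
t=4: Δ0=11000 Δ1=11010 Δ2=01010 Δ3=01011 | 3Δ
t=5: Δ0=01011 Δ1=01001 | 1Δ
t=6: Δ0=01001 Δ1=01011 Δ2=11111 | 2Δ
t=7: Δ0=11111 Δ1=11101 | 1Δ
t=8: Δ0=11101 Δ1=11111 Δ2=01111 Δ3=01110 | 3Δ

1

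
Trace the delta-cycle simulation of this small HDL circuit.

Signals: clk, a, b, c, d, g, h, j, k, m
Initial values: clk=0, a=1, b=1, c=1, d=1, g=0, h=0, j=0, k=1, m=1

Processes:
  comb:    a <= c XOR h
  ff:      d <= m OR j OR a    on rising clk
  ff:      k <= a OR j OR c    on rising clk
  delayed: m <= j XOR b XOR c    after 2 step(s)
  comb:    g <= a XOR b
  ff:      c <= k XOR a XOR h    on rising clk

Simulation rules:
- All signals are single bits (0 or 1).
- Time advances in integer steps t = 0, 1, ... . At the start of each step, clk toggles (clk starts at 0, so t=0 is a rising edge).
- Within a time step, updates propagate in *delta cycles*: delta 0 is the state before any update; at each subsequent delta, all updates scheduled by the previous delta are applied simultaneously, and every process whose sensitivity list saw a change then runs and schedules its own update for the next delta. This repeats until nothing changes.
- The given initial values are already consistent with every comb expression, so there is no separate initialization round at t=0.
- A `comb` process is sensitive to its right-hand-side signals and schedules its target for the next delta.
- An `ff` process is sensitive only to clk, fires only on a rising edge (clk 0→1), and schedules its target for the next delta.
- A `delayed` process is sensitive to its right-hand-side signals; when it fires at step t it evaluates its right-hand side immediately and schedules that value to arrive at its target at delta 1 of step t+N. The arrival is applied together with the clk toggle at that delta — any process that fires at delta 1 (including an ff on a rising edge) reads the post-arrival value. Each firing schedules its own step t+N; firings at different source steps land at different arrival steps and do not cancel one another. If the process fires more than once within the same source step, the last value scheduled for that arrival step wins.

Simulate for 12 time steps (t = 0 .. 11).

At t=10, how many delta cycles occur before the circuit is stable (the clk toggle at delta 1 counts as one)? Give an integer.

t=0 Δ0: g=0 h=0 d=1 b=1 m=1 clk=0 j=0 c=1 k=1 a=1
  Δ1: clk:0→1
  Δ2: c:1→0
  Δ3: a:1→0
  Δ4: g:0→1
  (4Δ to stable)
t=1 Δ0: g=1 h=0 d=1 b=1 m=1 clk=1 j=0 c=0 k=1 a=0
  Δ1: clk:1→0
  (1Δ to stable)
t=2 Δ0: g=1 h=0 d=1 b=1 m=1 clk=0 j=0 c=0 k=1 a=0
  Δ1: clk:0→1
  Δ2: c:0→1, k:1→0
  Δ3: a:0→1
  Δ4: g:1→0
  (4Δ to stable)
t=3 Δ0: g=0 h=0 d=1 b=1 m=1 clk=1 j=0 c=1 k=0 a=1
  Δ1: clk:1→0
  (1Δ to stable)
t=4 Δ0: g=0 h=0 d=1 b=1 m=1 clk=0 j=0 c=1 k=0 a=1
  Δ1: m:1→0, clk:0→1
  Δ2: k:0→1
  (2Δ to stable)
t=5 Δ0: g=0 h=0 d=1 b=1 m=0 clk=1 j=0 c=1 k=1 a=1
  Δ1: clk:1→0
  (1Δ to stable)
t=6 Δ0: g=0 h=0 d=1 b=1 m=0 clk=0 j=0 c=1 k=1 a=1
  Δ1: clk:0→1
  Δ2: c:1→0
  Δ3: a:1→0
  Δ4: g:0→1
  (4Δ to stable)
t=7 Δ0: g=1 h=0 d=1 b=1 m=0 clk=1 j=0 c=0 k=1 a=0
  Δ1: clk:1→0
  (1Δ to stable)
t=8 Δ0: g=1 h=0 d=1 b=1 m=0 clk=0 j=0 c=0 k=1 a=0
  Δ1: m:0→1, clk:0→1
  Δ2: c:0→1, k:1→0
  Δ3: a:0→1
  Δ4: g:1→0
  (4Δ to stable)
t=9 Δ0: g=0 h=0 d=1 b=1 m=1 clk=1 j=0 c=1 k=0 a=1
  Δ1: clk:1→0
  (1Δ to stable)
t=10 Δ0: g=0 h=0 d=1 b=1 m=1 clk=0 j=0 c=1 k=0 a=1
  Δ1: m:1→0, clk:0→1
  Δ2: k:0→1
  (2Δ to stable)
t=11 Δ0: g=0 h=0 d=1 b=1 m=0 clk=1 j=0 c=1 k=1 a=1
  Δ1: clk:1→0
  (1Δ to stable)

2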